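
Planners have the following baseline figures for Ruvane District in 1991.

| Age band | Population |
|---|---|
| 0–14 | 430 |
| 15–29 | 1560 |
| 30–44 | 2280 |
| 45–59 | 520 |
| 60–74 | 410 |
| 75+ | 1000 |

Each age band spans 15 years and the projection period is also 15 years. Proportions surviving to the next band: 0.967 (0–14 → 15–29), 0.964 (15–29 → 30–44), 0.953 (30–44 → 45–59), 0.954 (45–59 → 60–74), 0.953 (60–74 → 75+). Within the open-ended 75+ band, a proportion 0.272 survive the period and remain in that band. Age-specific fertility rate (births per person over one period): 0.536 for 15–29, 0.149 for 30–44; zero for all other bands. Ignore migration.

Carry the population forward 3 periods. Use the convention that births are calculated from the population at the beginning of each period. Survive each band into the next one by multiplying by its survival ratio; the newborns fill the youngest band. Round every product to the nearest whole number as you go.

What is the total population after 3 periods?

Period 1.
Births: 1560 × 0.536 = 836 ; 2280 × 0.149 = 340 ⇒ total 1176
15–29: 430 × 0.967 = 416
30–44: 1560 × 0.964 = 1504
45–59: 2280 × 0.953 = 2173
60–74: 520 × 0.954 = 496
75+: 410 × 0.953 + 1000 × 0.272 = 391 + 272 = 663
Giving 1176 / 416 / 1504 / 2173 / 496 / 663.
Period 2.
Births: 416 × 0.536 = 223 ; 1504 × 0.149 = 224 ⇒ total 447
15–29: 1176 × 0.967 = 1137
30–44: 416 × 0.964 = 401
45–59: 1504 × 0.953 = 1433
60–74: 2173 × 0.954 = 2073
75+: 496 × 0.953 + 663 × 0.272 = 473 + 180 = 653
Giving 447 / 1137 / 401 / 1433 / 2073 / 653.
Period 3.
Births: 1137 × 0.536 = 609 ; 401 × 0.149 = 60 ⇒ total 669
15–29: 447 × 0.967 = 432
30–44: 1137 × 0.964 = 1096
45–59: 401 × 0.953 = 382
60–74: 1433 × 0.954 = 1367
75+: 2073 × 0.953 + 653 × 0.272 = 1976 + 178 = 2154
Giving 669 / 432 / 1096 / 382 / 1367 / 2154.
Total after period 3: 669 + 432 + 1096 + 382 + 1367 + 2154 = 6100

6100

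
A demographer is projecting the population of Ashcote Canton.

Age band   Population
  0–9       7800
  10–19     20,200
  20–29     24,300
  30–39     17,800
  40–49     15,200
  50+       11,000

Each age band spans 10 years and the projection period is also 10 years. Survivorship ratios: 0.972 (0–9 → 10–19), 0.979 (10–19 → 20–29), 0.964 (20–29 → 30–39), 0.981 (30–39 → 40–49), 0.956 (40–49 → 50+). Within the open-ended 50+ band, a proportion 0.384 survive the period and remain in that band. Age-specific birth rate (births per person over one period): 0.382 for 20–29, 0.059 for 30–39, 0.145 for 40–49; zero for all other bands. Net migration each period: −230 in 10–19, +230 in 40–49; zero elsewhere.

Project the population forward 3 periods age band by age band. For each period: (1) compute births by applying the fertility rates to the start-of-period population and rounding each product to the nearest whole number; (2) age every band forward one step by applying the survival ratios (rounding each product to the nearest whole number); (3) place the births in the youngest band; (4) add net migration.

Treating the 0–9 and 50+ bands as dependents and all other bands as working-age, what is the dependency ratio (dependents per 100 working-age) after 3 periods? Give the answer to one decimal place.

— Period 1 —
Births: 24300 * 0.382 = 9283 ; 17800 * 0.059 = 1050 ; 15200 * 0.145 = 2204 → 12537
10–19: 7800 * 0.972 = 7582
20–29: 20200 * 0.979 = 19776
30–39: 24300 * 0.964 = 23425
40–49: 17800 * 0.981 = 17462
50+: 15200 * 0.956 + 11000 * 0.384 = 14531 + 4224 = 18755
Net migration: 10–19 − 230 → 7352; 40–49 + 230 → 17692
Giving 12537 / 7352 / 19776 / 23425 / 17692 / 18755.
— Period 2 —
Births: 19776 * 0.382 = 7554 ; 23425 * 0.059 = 1382 ; 17692 * 0.145 = 2565 → 11501
10–19: 12537 * 0.972 = 12186
20–29: 7352 * 0.979 = 7198
30–39: 19776 * 0.964 = 19064
40–49: 23425 * 0.981 = 22980
50+: 17692 * 0.956 + 18755 * 0.384 = 16914 + 7202 = 24116
Net migration: 10–19 − 230 → 11956; 40–49 + 230 → 23210
Giving 11501 / 11956 / 7198 / 19064 / 23210 / 24116.
— Period 3 —
Births: 7198 * 0.382 = 2750 ; 19064 * 0.059 = 1125 ; 23210 * 0.145 = 3365 → 7240
10–19: 11501 * 0.972 = 11179
20–29: 11956 * 0.979 = 11705
30–39: 7198 * 0.964 = 6939
40–49: 19064 * 0.981 = 18702
50+: 23210 * 0.956 + 24116 * 0.384 = 22189 + 9261 = 31450
Net migration: 10–19 − 230 → 10949; 40–49 + 230 → 18932
Giving 7240 / 10949 / 11705 / 6939 / 18932 / 31450.
Dependents (band 0–9 + band 50+) = 7240 + 31450 = 38690; working-age = 48525; ratio = 38690/48525 × 100 = 79.7

79.7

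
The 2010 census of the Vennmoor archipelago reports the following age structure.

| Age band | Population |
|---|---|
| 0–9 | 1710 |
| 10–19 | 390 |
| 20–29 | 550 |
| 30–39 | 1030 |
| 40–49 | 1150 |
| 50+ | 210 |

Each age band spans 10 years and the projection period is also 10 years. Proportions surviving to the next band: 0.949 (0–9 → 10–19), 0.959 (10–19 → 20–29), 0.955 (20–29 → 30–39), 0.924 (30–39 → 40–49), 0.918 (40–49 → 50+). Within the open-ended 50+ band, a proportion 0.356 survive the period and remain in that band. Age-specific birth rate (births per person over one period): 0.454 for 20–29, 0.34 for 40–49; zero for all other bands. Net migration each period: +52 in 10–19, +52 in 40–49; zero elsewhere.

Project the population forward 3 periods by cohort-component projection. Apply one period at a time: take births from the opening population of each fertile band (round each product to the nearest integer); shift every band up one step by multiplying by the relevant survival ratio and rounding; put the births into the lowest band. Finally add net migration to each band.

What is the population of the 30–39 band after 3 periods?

1534

(Bands numbered youngest = 1 to oldest = 6.)
[period 1]
Births: 550 * 0.454 = 250, 1150 * 0.34 = 391 → 641
Band 2: 1710 * 0.949 = 1623
Band 3: 390 * 0.959 = 374
Band 4: 550 * 0.955 = 525
Band 5: 1030 * 0.924 = 952
Band 6: 1150 * 0.918 + 210 * 0.356 = 1056 + 75 = 1131
Net migration: Band 2 + 52 → 1675; Band 5 + 52 → 1004
→ [641, 1675, 374, 525, 1004, 1131]
[period 2]
Births: 374 * 0.454 = 170, 1004 * 0.34 = 341 → 511
Band 2: 641 * 0.949 = 608
Band 3: 1675 * 0.959 = 1606
Band 4: 374 * 0.955 = 357
Band 5: 525 * 0.924 = 485
Band 6: 1004 * 0.918 + 1131 * 0.356 = 922 + 403 = 1325
Net migration: Band 2 + 52 → 660; Band 5 + 52 → 537
→ [511, 660, 1606, 357, 537, 1325]
[period 3]
Births: 1606 * 0.454 = 729, 537 * 0.34 = 183 → 912
Band 2: 511 * 0.949 = 485
Band 3: 660 * 0.959 = 633
Band 4: 1606 * 0.955 = 1534
Band 5: 357 * 0.924 = 330
Band 6: 537 * 0.918 + 1325 * 0.356 = 493 + 472 = 965
Net migration: Band 2 + 52 → 537; Band 5 + 52 → 382
→ [912, 537, 633, 1534, 382, 965]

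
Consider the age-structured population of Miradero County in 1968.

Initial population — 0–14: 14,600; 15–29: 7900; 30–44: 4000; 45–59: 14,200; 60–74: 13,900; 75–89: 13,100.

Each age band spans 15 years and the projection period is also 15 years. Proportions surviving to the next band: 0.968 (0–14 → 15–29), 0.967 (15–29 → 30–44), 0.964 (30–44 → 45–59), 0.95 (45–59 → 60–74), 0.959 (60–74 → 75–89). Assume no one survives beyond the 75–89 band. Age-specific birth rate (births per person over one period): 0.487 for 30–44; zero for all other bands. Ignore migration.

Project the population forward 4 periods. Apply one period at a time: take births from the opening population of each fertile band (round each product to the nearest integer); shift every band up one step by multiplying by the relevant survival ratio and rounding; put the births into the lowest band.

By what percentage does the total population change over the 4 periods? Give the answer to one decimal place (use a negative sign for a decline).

[period 1]
Births: 4000 × 0.487 = 1948
15–29: 14600 × 0.968 = 14133
30–44: 7900 × 0.967 = 7639
45–59: 4000 × 0.964 = 3856
60–74: 14200 × 0.95 = 13490
75–89: 13900 × 0.959 = 13330
→ [1948, 14133, 7639, 3856, 13490, 13330]
[period 2]
Births: 7639 × 0.487 = 3720
15–29: 1948 × 0.968 = 1886
30–44: 14133 × 0.967 = 13667
45–59: 7639 × 0.964 = 7364
60–74: 3856 × 0.95 = 3663
75–89: 13490 × 0.959 = 12937
→ [3720, 1886, 13667, 7364, 3663, 12937]
[period 3]
Births: 13667 × 0.487 = 6656
15–29: 3720 × 0.968 = 3601
30–44: 1886 × 0.967 = 1824
45–59: 13667 × 0.964 = 13175
60–74: 7364 × 0.95 = 6996
75–89: 3663 × 0.959 = 3513
→ [6656, 3601, 1824, 13175, 6996, 3513]
[period 4]
Births: 1824 × 0.487 = 888
15–29: 6656 × 0.968 = 6443
30–44: 3601 × 0.967 = 3482
45–59: 1824 × 0.964 = 1758
60–74: 13175 × 0.95 = 12516
75–89: 6996 × 0.959 = 6709
→ [888, 6443, 3482, 1758, 12516, 6709]
Total: 67700 → 31796; change = -35904; percentage change = -53.0%

-53.0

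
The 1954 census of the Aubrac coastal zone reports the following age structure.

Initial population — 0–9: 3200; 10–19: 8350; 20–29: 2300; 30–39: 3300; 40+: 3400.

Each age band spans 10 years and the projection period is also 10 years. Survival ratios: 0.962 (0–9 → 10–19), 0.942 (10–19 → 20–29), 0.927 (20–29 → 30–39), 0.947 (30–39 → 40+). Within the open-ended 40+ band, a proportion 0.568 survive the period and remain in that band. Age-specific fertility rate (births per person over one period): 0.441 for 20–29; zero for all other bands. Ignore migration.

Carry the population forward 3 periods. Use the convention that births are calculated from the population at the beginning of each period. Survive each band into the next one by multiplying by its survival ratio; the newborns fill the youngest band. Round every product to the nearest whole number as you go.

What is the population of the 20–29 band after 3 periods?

918

Numbering the groups 1..5 from youngest to oldest:
Period 1.
Births: 2300 * 0.441 = 1014
Group 2: 3200 * 0.962 = 3078
Group 3: 8350 * 0.942 = 7866
Group 4: 2300 * 0.927 = 2132
Group 5: 3300 * 0.947 + 3400 * 0.568 = 3125 + 1931 = 5056
→ [1014, 3078, 7866, 2132, 5056]
Period 2.
Births: 7866 * 0.441 = 3469
Group 2: 1014 * 0.962 = 975
Group 3: 3078 * 0.942 = 2899
Group 4: 7866 * 0.927 = 7292
Group 5: 2132 * 0.947 + 5056 * 0.568 = 2019 + 2872 = 4891
→ [3469, 975, 2899, 7292, 4891]
Period 3.
Births: 2899 * 0.441 = 1278
Group 2: 3469 * 0.962 = 3337
Group 3: 975 * 0.942 = 918
Group 4: 2899 * 0.927 = 2687
Group 5: 7292 * 0.947 + 4891 * 0.568 = 6906 + 2778 = 9684
→ [1278, 3337, 918, 2687, 9684]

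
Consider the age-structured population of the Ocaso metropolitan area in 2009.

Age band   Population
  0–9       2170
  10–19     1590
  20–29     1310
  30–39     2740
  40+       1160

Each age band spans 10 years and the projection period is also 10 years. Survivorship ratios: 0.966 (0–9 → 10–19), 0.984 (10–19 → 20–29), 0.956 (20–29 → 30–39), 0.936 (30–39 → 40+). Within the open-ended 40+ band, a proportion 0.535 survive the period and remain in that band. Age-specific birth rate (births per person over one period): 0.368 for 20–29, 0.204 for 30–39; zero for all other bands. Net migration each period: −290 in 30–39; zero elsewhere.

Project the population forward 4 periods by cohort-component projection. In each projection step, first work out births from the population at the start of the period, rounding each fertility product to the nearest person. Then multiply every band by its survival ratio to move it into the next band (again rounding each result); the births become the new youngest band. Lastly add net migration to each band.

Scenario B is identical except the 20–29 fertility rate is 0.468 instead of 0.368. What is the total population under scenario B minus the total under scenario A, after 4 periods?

623

After projecting period 1:
Births: 1310 * 0.368 = 482  |  2740 * 0.204 = 559 — total 1041
10–19: 2170 * 0.966 = 2096
20–29: 1590 * 0.984 = 1565
30–39: 1310 * 0.956 = 1252
40+: 2740 * 0.936 + 1160 * 0.535 = 2565 + 621 = 3186
Net migration: 30–39 − 290 → 962
→ [1041, 2096, 1565, 962, 3186]
After projecting period 2:
Births: 1565 * 0.368 = 576  |  962 * 0.204 = 196 — total 772
10–19: 1041 * 0.966 = 1006
20–29: 2096 * 0.984 = 2062
30–39: 1565 * 0.956 = 1496
40+: 962 * 0.936 + 3186 * 0.535 = 900 + 1705 = 2605
Net migration: 30–39 − 290 → 1206
→ [772, 1006, 2062, 1206, 2605]
After projecting period 3:
Births: 2062 * 0.368 = 759  |  1206 * 0.204 = 246 — total 1005
10–19: 772 * 0.966 = 746
20–29: 1006 * 0.984 = 990
30–39: 2062 * 0.956 = 1971
40+: 1206 * 0.936 + 2605 * 0.535 = 1129 + 1394 = 2523
Net migration: 30–39 − 290 → 1681
→ [1005, 746, 990, 1681, 2523]
After projecting period 4:
Births: 990 * 0.368 = 364  |  1681 * 0.204 = 343 — total 707
10–19: 1005 * 0.966 = 971
20–29: 746 * 0.984 = 734
30–39: 990 * 0.956 = 946
40+: 1681 * 0.936 + 2523 * 0.535 = 1573 + 1350 = 2923
Net migration: 30–39 − 290 → 656
→ [707, 971, 734, 656, 2923]
Scenario A total after 4 periods: 5991
Scenario B projection —
After projecting period 1:
Births: 1310 * 0.468 = 613  |  2740 * 0.204 = 559 — total 1172
10–19: 2170 * 0.966 = 2096
20–29: 1590 * 0.984 = 1565
30–39: 1310 * 0.956 = 1252
40+: 2740 * 0.936 + 1160 * 0.535 = 2565 + 621 = 3186
Net migration: 30–39 − 290 → 962
→ [1172, 2096, 1565, 962, 3186]
After projecting period 2:
Births: 1565 * 0.468 = 732  |  962 * 0.204 = 196 — total 928
10–19: 1172 * 0.966 = 1132
20–29: 2096 * 0.984 = 2062
30–39: 1565 * 0.956 = 1496
40+: 962 * 0.936 + 3186 * 0.535 = 900 + 1705 = 2605
Net migration: 30–39 − 290 → 1206
→ [928, 1132, 2062, 1206, 2605]
After projecting period 3:
Births: 2062 * 0.468 = 965  |  1206 * 0.204 = 246 — total 1211
10–19: 928 * 0.966 = 896
20–29: 1132 * 0.984 = 1114
30–39: 2062 * 0.956 = 1971
40+: 1206 * 0.936 + 2605 * 0.535 = 1129 + 1394 = 2523
Net migration: 30–39 − 290 → 1681
→ [1211, 896, 1114, 1681, 2523]
After projecting period 4:
Births: 1114 * 0.468 = 521  |  1681 * 0.204 = 343 — total 864
10–19: 1211 * 0.966 = 1170
20–29: 896 * 0.984 = 882
30–39: 1114 * 0.956 = 1065
40+: 1681 * 0.936 + 2523 * 0.535 = 1573 + 1350 = 2923
Net migration: 30–39 − 290 → 775
→ [864, 1170, 882, 775, 2923]
Scenario B total after 4 periods: 6614
Difference B − A = 6614 − 5991 = 623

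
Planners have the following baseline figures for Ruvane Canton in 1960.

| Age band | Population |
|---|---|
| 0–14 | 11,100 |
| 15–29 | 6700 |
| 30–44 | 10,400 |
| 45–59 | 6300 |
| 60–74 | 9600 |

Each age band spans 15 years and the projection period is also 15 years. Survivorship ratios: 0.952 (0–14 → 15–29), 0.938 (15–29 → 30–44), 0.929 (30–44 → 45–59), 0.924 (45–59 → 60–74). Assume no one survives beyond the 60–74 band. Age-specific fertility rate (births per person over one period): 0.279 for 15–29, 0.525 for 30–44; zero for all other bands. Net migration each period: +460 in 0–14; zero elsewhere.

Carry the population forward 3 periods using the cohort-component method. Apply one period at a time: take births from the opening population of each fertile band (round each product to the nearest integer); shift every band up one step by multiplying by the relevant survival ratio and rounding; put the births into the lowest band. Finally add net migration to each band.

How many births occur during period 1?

7329

Numbering the groups 1..5 from youngest to oldest:
Period 1:
Births: 6700 * 0.279 = 1869  |  10400 * 0.525 = 5460 — total 7329
Group 2: 11100 * 0.952 = 10567
Group 3: 6700 * 0.938 = 6285
Group 4: 10400 * 0.929 = 9662
Group 5: 6300 * 0.924 = 5821
Net migration: Group 1 + 460 → 7789
Population now: 0–14=7789, 15–29=10567, 30–44=6285, 45–59=9662, 60–74=5821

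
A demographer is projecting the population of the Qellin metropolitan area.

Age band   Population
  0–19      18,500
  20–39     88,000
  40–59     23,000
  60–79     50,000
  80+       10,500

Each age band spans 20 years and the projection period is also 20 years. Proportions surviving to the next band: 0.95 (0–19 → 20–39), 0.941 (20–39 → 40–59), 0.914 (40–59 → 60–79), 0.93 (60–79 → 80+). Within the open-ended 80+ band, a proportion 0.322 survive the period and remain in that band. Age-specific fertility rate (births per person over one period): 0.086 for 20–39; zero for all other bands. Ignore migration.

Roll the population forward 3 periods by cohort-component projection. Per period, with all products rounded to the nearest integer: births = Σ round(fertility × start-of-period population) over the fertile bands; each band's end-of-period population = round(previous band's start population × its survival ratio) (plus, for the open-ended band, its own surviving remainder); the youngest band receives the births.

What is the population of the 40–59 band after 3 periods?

[period 1]
Births: 88000 * 0.086 = 7568
20–39: 18500 * 0.95 = 17575
40–59: 88000 * 0.941 = 82808
60–79: 23000 * 0.914 = 21022
80+: 50000 * 0.93 + 10500 * 0.322 = 46500 + 3381 = 49881
Giving 7568 / 17575 / 82808 / 21022 / 49881.
[period 2]
Births: 17575 * 0.086 = 1511
20–39: 7568 * 0.95 = 7190
40–59: 17575 * 0.941 = 16538
60–79: 82808 * 0.914 = 75687
80+: 21022 * 0.93 + 49881 * 0.322 = 19550 + 16062 = 35612
Giving 1511 / 7190 / 16538 / 75687 / 35612.
[period 3]
Births: 7190 * 0.086 = 618
20–39: 1511 * 0.95 = 1435
40–59: 7190 * 0.941 = 6766
60–79: 16538 * 0.914 = 15116
80+: 75687 * 0.93 + 35612 * 0.322 = 70389 + 11467 = 81856
Giving 618 / 1435 / 6766 / 15116 / 81856.

6766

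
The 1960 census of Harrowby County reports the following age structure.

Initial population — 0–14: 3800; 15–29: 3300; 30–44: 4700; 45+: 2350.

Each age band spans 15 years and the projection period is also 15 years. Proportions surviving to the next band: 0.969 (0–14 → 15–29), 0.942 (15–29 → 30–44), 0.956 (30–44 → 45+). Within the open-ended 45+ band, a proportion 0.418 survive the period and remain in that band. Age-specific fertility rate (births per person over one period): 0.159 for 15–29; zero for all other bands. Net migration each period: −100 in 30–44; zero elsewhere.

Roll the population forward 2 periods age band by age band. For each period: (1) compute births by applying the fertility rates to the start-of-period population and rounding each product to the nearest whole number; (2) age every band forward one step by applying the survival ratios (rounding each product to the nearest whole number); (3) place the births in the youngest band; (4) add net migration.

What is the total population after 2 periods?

Let band 1 be 0–14 through band 4 = 45+.
Period 1:
Births: 3300 × 0.159 = 525
Band 2: 3800 × 0.969 = 3682
Band 3: 3300 × 0.942 = 3109
Band 4: 4700 × 0.956 + 2350 × 0.418 = 4493 + 982 = 5475
Net migration: Band 3 − 100 → 3009
→ [525, 3682, 3009, 5475]
Period 2:
Births: 3682 × 0.159 = 585
Band 2: 525 × 0.969 = 509
Band 3: 3682 × 0.942 = 3468
Band 4: 3009 × 0.956 + 5475 × 0.418 = 2877 + 2289 = 5166
Net migration: Band 3 − 100 → 3368
→ [585, 509, 3368, 5166]
Total after period 2: 585 + 509 + 3368 + 5166 = 9628

9628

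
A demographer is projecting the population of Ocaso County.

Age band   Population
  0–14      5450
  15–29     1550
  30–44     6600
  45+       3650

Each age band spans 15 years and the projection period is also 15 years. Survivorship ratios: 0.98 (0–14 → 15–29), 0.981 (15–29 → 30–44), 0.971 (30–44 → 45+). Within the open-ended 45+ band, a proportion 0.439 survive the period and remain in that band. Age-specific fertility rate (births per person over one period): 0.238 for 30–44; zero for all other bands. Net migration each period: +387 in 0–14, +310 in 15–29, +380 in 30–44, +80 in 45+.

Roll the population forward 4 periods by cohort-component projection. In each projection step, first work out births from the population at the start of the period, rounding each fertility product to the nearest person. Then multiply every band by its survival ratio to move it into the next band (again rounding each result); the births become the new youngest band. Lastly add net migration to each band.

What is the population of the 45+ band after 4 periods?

Numbering the bands 1..4 from youngest to oldest:
[period 1]
Births: 6600 × 0.238 = 1571
Band 2: 5450 × 0.98 = 5341
Band 3: 1550 × 0.981 = 1521
Band 4: 6600 × 0.971 + 3650 × 0.439 = 6409 + 1602 = 8011
Net migration: Band 1 + 387 → 1958; Band 2 + 310 → 5651; Band 3 + 380 → 1901; Band 4 + 80 → 8091
Population now: 0–14=1958, 15–29=5651, 30–44=1901, 45+=8091
[period 2]
Births: 1901 × 0.238 = 452
Band 2: 1958 × 0.98 = 1919
Band 3: 5651 × 0.981 = 5544
Band 4: 1901 × 0.971 + 8091 × 0.439 = 1846 + 3552 = 5398
Net migration: Band 1 + 387 → 839; Band 2 + 310 → 2229; Band 3 + 380 → 5924; Band 4 + 80 → 5478
Population now: 0–14=839, 15–29=2229, 30–44=5924, 45+=5478
[period 3]
Births: 5924 × 0.238 = 1410
Band 2: 839 × 0.98 = 822
Band 3: 2229 × 0.981 = 2187
Band 4: 5924 × 0.971 + 5478 × 0.439 = 5752 + 2405 = 8157
Net migration: Band 1 + 387 → 1797; Band 2 + 310 → 1132; Band 3 + 380 → 2567; Band 4 + 80 → 8237
Population now: 0–14=1797, 15–29=1132, 30–44=2567, 45+=8237
[period 4]
Births: 2567 × 0.238 = 611
Band 2: 1797 × 0.98 = 1761
Band 3: 1132 × 0.981 = 1110
Band 4: 2567 × 0.971 + 8237 × 0.439 = 2493 + 3616 = 6109
Net migration: Band 1 + 387 → 998; Band 2 + 310 → 2071; Band 3 + 380 → 1490; Band 4 + 80 → 6189
Population now: 0–14=998, 15–29=2071, 30–44=1490, 45+=6189

6189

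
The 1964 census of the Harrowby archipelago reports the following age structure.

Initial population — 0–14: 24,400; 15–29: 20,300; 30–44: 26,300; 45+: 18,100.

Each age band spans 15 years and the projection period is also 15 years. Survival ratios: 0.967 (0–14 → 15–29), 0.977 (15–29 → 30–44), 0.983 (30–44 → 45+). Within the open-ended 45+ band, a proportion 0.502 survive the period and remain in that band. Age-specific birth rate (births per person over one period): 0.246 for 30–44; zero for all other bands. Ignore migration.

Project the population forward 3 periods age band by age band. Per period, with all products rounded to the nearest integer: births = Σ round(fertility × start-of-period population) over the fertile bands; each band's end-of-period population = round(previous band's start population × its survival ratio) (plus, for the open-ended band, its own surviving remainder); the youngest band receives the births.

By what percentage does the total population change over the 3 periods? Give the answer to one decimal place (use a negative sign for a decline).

Call the bands 1 to 4, youngest first.
— Period 1 —
Births: 26300 × 0.246 = 6470
Band 2: 24400 × 0.967 = 23595
Band 3: 20300 × 0.977 = 19833
Band 4: 26300 × 0.983 + 18100 × 0.502 = 25853 + 9086 = 34939
Population now: 0–14=6470, 15–29=23595, 30–44=19833, 45+=34939
— Period 2 —
Births: 19833 × 0.246 = 4879
Band 2: 6470 × 0.967 = 6256
Band 3: 23595 × 0.977 = 23052
Band 4: 19833 × 0.983 + 34939 × 0.502 = 19496 + 17539 = 37035
Population now: 0–14=4879, 15–29=6256, 30–44=23052, 45+=37035
— Period 3 —
Births: 23052 × 0.246 = 5671
Band 2: 4879 × 0.967 = 4718
Band 3: 6256 × 0.977 = 6112
Band 4: 23052 × 0.983 + 37035 × 0.502 = 22660 + 18592 = 41252
Population now: 0–14=5671, 15–29=4718, 30–44=6112, 45+=41252
Total: 89100 → 57753; change = -31347; percentage change = -35.2%

-35.2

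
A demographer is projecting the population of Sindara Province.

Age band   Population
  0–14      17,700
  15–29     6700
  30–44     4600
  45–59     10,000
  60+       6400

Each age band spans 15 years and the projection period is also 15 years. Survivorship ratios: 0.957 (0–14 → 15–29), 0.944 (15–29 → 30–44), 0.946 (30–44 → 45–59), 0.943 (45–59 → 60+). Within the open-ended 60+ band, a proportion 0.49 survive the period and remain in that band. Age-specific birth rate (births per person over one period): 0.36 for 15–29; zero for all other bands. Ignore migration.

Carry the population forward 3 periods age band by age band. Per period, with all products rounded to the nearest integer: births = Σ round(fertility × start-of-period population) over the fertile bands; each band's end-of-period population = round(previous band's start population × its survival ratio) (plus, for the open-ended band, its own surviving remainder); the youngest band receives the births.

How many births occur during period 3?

831

[period 1]
Births: 6700 × 0.36 = 2412
15–29: 17700 × 0.957 = 16939
30–44: 6700 × 0.944 = 6325
45–59: 4600 × 0.946 = 4352
60+: 10000 × 0.943 + 6400 × 0.49 = 9430 + 3136 = 12566
End of period: [2412, 16939, 6325, 4352, 12566]
[period 2]
Births: 16939 × 0.36 = 6098
15–29: 2412 × 0.957 = 2308
30–44: 16939 × 0.944 = 15990
45–59: 6325 × 0.946 = 5983
60+: 4352 × 0.943 + 12566 × 0.49 = 4104 + 6157 = 10261
End of period: [6098, 2308, 15990, 5983, 10261]
[period 3]
Births: 2308 × 0.36 = 831
15–29: 6098 × 0.957 = 5836
30–44: 2308 × 0.944 = 2179
45–59: 15990 × 0.946 = 15127
60+: 5983 × 0.943 + 10261 × 0.49 = 5642 + 5028 = 10670
End of period: [831, 5836, 2179, 15127, 10670]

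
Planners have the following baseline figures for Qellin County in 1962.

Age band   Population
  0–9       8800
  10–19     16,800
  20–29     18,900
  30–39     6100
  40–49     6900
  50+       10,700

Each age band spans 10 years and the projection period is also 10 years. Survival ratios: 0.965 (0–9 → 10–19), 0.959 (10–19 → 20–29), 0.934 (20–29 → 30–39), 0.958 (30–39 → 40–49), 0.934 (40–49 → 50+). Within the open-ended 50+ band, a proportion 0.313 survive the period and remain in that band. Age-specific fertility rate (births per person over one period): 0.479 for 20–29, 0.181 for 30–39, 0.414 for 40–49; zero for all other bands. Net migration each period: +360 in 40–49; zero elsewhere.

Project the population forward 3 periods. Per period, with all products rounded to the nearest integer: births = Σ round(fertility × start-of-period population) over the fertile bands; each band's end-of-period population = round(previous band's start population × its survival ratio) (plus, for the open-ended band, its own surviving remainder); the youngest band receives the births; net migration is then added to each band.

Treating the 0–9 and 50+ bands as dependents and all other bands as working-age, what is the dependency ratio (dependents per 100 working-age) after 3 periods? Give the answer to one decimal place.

Call the groups 1 to 6, youngest first.
Period 1:
Births: 18900 × 0.479 = 9053, 6100 × 0.181 = 1104, 6900 × 0.414 = 2857 → 13014
Group 2: 8800 × 0.965 = 8492
Group 3: 16800 × 0.959 = 16111
Group 4: 18900 × 0.934 = 17653
Group 5: 6100 × 0.958 = 5844
Group 6: 6900 × 0.934 + 10700 × 0.313 = 6445 + 3349 = 9794
Net migration: Group 5 + 360 → 6204
Giving 13014 / 8492 / 16111 / 17653 / 6204 / 9794.
Period 2:
Births: 16111 × 0.479 = 7717, 17653 × 0.181 = 3195, 6204 × 0.414 = 2568 → 13480
Group 2: 13014 × 0.965 = 12559
Group 3: 8492 × 0.959 = 8144
Group 4: 16111 × 0.934 = 15048
Group 5: 17653 × 0.958 = 16912
Group 6: 6204 × 0.934 + 9794 × 0.313 = 5795 + 3066 = 8861
Net migration: Group 5 + 360 → 17272
Giving 13480 / 12559 / 8144 / 15048 / 17272 / 8861.
Period 3:
Births: 8144 × 0.479 = 3901, 15048 × 0.181 = 2724, 17272 × 0.414 = 7151 → 13776
Group 2: 13480 × 0.965 = 13008
Group 3: 12559 × 0.959 = 12044
Group 4: 8144 × 0.934 = 7606
Group 5: 15048 × 0.958 = 14416
Group 6: 17272 × 0.934 + 8861 × 0.313 = 16132 + 2773 = 18905
Net migration: Group 5 + 360 → 14776
Giving 13776 / 13008 / 12044 / 7606 / 14776 / 18905.
Dependents (band 0–9 + band 50+) = 13776 + 18905 = 32681; working-age = 47434; ratio = 32681/47434 × 100 = 68.9

68.9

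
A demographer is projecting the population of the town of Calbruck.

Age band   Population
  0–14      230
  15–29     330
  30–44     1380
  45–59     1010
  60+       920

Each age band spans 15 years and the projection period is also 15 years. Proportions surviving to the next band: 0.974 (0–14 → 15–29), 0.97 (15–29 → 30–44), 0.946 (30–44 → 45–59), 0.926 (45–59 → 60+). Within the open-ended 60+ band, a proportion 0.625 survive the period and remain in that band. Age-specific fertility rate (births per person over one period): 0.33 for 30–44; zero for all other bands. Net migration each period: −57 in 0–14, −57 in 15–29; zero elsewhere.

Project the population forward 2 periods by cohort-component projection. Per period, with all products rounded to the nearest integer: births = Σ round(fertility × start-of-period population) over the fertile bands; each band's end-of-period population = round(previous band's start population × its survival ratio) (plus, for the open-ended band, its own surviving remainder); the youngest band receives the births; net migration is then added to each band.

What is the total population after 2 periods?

Call the groups 1 to 5, youngest first.
Period 1.
Births: 1380 * 0.33 = 455
Group 2: 230 * 0.974 = 224
Group 3: 330 * 0.97 = 320
Group 4: 1380 * 0.946 = 1305
Group 5: 1010 * 0.926 + 920 * 0.625 = 935 + 575 = 1510
Net migration: Group 1 − 57 → 398; Group 2 − 57 → 167
End of period: [398, 167, 320, 1305, 1510]
Period 2.
Births: 320 * 0.33 = 106
Group 2: 398 * 0.974 = 388
Group 3: 167 * 0.97 = 162
Group 4: 320 * 0.946 = 303
Group 5: 1305 * 0.926 + 1510 * 0.625 = 1208 + 944 = 2152
Net migration: Group 1 − 57 → 49; Group 2 − 57 → 331
End of period: [49, 331, 162, 303, 2152]
Total after period 2: 49 + 331 + 162 + 303 + 2152 = 2997

2997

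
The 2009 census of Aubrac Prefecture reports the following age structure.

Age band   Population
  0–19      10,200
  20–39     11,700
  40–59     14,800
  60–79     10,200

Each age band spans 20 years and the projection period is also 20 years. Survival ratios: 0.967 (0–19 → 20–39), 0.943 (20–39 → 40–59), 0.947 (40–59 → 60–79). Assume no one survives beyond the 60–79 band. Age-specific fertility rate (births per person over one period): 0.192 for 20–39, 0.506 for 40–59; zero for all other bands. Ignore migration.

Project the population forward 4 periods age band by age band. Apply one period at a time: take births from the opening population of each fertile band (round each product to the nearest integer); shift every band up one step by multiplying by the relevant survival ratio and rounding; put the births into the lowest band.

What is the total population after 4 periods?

Period 1:
Births: 11700 × 0.192 = 2246, 14800 × 0.506 = 7489 ⇒ total 9735
20–39: 10200 × 0.967 = 9863
40–59: 11700 × 0.943 = 11033
60–79: 14800 × 0.947 = 14016
→ [9735, 9863, 11033, 14016]
Period 2:
Births: 9863 × 0.192 = 1894, 11033 × 0.506 = 5583 ⇒ total 7477
20–39: 9735 × 0.967 = 9414
40–59: 9863 × 0.943 = 9301
60–79: 11033 × 0.947 = 10448
→ [7477, 9414, 9301, 10448]
Period 3:
Births: 9414 × 0.192 = 1807, 9301 × 0.506 = 4706 ⇒ total 6513
20–39: 7477 × 0.967 = 7230
40–59: 9414 × 0.943 = 8877
60–79: 9301 × 0.947 = 8808
→ [6513, 7230, 8877, 8808]
Period 4:
Births: 7230 × 0.192 = 1388, 8877 × 0.506 = 4492 ⇒ total 5880
20–39: 6513 × 0.967 = 6298
40–59: 7230 × 0.943 = 6818
60–79: 8877 × 0.947 = 8407
→ [5880, 6298, 6818, 8407]
Total after period 4: 5880 + 6298 + 6818 + 8407 = 27403

27403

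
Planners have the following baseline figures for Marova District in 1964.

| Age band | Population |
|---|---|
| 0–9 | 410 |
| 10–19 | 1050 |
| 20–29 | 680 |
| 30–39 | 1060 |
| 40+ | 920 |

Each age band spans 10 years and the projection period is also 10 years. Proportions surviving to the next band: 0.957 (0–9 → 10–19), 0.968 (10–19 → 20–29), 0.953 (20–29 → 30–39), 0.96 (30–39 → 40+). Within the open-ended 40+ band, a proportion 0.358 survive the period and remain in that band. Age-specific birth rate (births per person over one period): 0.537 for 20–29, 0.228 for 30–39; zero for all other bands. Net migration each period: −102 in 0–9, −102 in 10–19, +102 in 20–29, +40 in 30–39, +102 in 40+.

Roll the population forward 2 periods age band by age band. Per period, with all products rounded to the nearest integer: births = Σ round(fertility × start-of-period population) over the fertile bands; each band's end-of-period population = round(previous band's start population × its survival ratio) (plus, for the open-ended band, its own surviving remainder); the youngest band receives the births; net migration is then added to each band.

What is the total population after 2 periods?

Period 1:
Births: 680 × 0.537 = 365, 1060 × 0.228 = 242 → 607
10–19: 410 × 0.957 = 392
20–29: 1050 × 0.968 = 1016
30–39: 680 × 0.953 = 648
40+: 1060 × 0.96 + 920 × 0.358 = 1018 + 329 = 1347
Net migration: 0–9 − 102 → 505; 10–19 − 102 → 290; 20–29 + 102 → 1118; 30–39 + 40 → 688; 40+ + 102 → 1449
End of period: [505, 290, 1118, 688, 1449]
Period 2:
Births: 1118 × 0.537 = 600, 688 × 0.228 = 157 → 757
10–19: 505 × 0.957 = 483
20–29: 290 × 0.968 = 281
30–39: 1118 × 0.953 = 1065
40+: 688 × 0.96 + 1449 × 0.358 = 660 + 519 = 1179
Net migration: 0–9 − 102 → 655; 10–19 − 102 → 381; 20–29 + 102 → 383; 30–39 + 40 → 1105; 40+ + 102 → 1281
End of period: [655, 381, 383, 1105, 1281]
Total after period 2: 655 + 381 + 383 + 1105 + 1281 = 3805

3805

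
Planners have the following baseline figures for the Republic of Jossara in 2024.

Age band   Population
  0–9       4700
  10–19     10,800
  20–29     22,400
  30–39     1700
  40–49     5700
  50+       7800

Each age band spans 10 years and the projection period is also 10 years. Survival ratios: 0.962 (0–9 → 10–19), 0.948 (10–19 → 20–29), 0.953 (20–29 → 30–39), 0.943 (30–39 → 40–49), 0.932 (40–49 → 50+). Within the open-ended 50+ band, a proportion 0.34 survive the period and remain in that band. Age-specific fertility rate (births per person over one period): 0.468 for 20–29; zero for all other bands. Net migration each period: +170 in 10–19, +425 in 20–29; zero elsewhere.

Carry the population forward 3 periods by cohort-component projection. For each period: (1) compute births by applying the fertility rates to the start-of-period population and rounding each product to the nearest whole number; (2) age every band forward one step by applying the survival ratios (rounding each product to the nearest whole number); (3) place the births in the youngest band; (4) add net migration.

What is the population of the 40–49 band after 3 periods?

Period 1.
Births: 22400 * 0.468 = 10483
10–19: 4700 * 0.962 = 4521
20–29: 10800 * 0.948 = 10238
30–39: 22400 * 0.953 = 21347
40–49: 1700 * 0.943 = 1603
50+: 5700 * 0.932 + 7800 * 0.34 = 5312 + 2652 = 7964
Net migration: 10–19 + 170 → 4691; 20–29 + 425 → 10663
Giving 10483 / 4691 / 10663 / 21347 / 1603 / 7964.
Period 2.
Births: 10663 * 0.468 = 4990
10–19: 10483 * 0.962 = 10085
20–29: 4691 * 0.948 = 4447
30–39: 10663 * 0.953 = 10162
40–49: 21347 * 0.943 = 20130
50+: 1603 * 0.932 + 7964 * 0.34 = 1494 + 2708 = 4202
Net migration: 10–19 + 170 → 10255; 20–29 + 425 → 4872
Giving 4990 / 10255 / 4872 / 10162 / 20130 / 4202.
Period 3.
Births: 4872 * 0.468 = 2280
10–19: 4990 * 0.962 = 4800
20–29: 10255 * 0.948 = 9722
30–39: 4872 * 0.953 = 4643
40–49: 10162 * 0.943 = 9583
50+: 20130 * 0.932 + 4202 * 0.34 = 18761 + 1429 = 20190
Net migration: 10–19 + 170 → 4970; 20–29 + 425 → 10147
Giving 2280 / 4970 / 10147 / 4643 / 9583 / 20190.

9583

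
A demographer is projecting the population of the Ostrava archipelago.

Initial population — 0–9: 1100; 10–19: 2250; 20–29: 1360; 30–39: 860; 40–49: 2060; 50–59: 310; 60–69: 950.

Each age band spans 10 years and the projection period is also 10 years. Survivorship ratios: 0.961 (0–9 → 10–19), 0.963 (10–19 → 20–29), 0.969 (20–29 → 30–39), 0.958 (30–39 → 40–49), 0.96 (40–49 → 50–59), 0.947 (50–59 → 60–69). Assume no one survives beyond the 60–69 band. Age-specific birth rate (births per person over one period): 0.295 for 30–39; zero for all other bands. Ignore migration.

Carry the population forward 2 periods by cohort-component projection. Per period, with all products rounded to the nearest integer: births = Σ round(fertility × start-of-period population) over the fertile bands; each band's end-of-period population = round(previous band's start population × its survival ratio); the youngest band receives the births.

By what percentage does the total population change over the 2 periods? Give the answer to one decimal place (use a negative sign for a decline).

-13.6

Numbering the bands 1..7 from youngest to oldest:
[period 1]
Births: 860 × 0.295 = 254
Band 2: 1100 × 0.961 = 1057
Band 3: 2250 × 0.963 = 2167
Band 4: 1360 × 0.969 = 1318
Band 5: 860 × 0.958 = 824
Band 6: 2060 × 0.96 = 1978
Band 7: 310 × 0.947 = 294
End of period: [254, 1057, 2167, 1318, 824, 1978, 294]
[period 2]
Births: 1318 × 0.295 = 389
Band 2: 254 × 0.961 = 244
Band 3: 1057 × 0.963 = 1018
Band 4: 2167 × 0.969 = 2100
Band 5: 1318 × 0.958 = 1263
Band 6: 824 × 0.96 = 791
Band 7: 1978 × 0.947 = 1873
End of period: [389, 244, 1018, 2100, 1263, 791, 1873]
Total: 8890 → 7678; change = -1212; percentage change = -13.6%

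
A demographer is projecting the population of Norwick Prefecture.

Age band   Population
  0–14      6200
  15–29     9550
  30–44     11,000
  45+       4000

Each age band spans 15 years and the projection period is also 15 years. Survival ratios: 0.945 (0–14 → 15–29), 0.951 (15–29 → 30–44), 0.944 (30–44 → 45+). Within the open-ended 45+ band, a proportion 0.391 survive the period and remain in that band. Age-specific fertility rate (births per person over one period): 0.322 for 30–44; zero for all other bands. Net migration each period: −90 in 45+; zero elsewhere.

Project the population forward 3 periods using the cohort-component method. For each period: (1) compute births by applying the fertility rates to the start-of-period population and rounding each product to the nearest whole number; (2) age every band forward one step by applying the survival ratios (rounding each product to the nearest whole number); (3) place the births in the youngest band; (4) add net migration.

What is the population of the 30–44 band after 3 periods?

— Period 1 —
Births: 11000 * 0.322 = 3542
15–29: 6200 * 0.945 = 5859
30–44: 9550 * 0.951 = 9082
45+: 11000 * 0.944 + 4000 * 0.391 = 10384 + 1564 = 11948
Net migration: 45+ − 90 → 11858
Population now: 0–14=3542, 15–29=5859, 30–44=9082, 45+=11858
— Period 2 —
Births: 9082 * 0.322 = 2924
15–29: 3542 * 0.945 = 3347
30–44: 5859 * 0.951 = 5572
45+: 9082 * 0.944 + 11858 * 0.391 = 8573 + 4636 = 13209
Net migration: 45+ − 90 → 13119
Population now: 0–14=2924, 15–29=3347, 30–44=5572, 45+=13119
— Period 3 —
Births: 5572 * 0.322 = 1794
15–29: 2924 * 0.945 = 2763
30–44: 3347 * 0.951 = 3183
45+: 5572 * 0.944 + 13119 * 0.391 = 5260 + 5130 = 10390
Net migration: 45+ − 90 → 10300
Population now: 0–14=1794, 15–29=2763, 30–44=3183, 45+=10300

3183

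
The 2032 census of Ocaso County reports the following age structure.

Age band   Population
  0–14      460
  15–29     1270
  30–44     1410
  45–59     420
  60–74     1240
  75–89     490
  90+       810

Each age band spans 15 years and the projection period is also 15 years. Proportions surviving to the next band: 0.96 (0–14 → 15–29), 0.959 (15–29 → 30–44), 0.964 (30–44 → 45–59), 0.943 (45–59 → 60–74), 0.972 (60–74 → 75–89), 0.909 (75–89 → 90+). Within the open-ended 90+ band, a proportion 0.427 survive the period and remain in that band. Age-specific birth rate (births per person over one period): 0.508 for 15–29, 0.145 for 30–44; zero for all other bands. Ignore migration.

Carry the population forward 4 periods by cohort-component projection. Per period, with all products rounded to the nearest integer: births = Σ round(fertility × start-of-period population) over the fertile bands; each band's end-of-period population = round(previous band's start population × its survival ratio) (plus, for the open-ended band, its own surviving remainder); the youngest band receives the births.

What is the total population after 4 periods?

Call the groups 1 to 7, youngest first.
Period 1.
Births: 1270 * 0.508 = 645, 1410 * 0.145 = 204 ⇒ total 849
Group 2: 460 * 0.96 = 442
Group 3: 1270 * 0.959 = 1218
Group 4: 1410 * 0.964 = 1359
Group 5: 420 * 0.943 = 396
Group 6: 1240 * 0.972 = 1205
Group 7: 490 * 0.909 + 810 * 0.427 = 445 + 346 = 791
Population now: 0–14=849, 15–29=442, 30–44=1218, 45–59=1359, 60–74=396, 75–89=1205, 90+=791
Period 2.
Births: 442 * 0.508 = 225, 1218 * 0.145 = 177 ⇒ total 402
Group 2: 849 * 0.96 = 815
Group 3: 442 * 0.959 = 424
Group 4: 1218 * 0.964 = 1174
Group 5: 1359 * 0.943 = 1282
Group 6: 396 * 0.972 = 385
Group 7: 1205 * 0.909 + 791 * 0.427 = 1095 + 338 = 1433
Population now: 0–14=402, 15–29=815, 30–44=424, 45–59=1174, 60–74=1282, 75–89=385, 90+=1433
Period 3.
Births: 815 * 0.508 = 414, 424 * 0.145 = 61 ⇒ total 475
Group 2: 402 * 0.96 = 386
Group 3: 815 * 0.959 = 782
Group 4: 424 * 0.964 = 409
Group 5: 1174 * 0.943 = 1107
Group 6: 1282 * 0.972 = 1246
Group 7: 385 * 0.909 + 1433 * 0.427 = 350 + 612 = 962
Population now: 0–14=475, 15–29=386, 30–44=782, 45–59=409, 60–74=1107, 75–89=1246, 90+=962
Period 4.
Births: 386 * 0.508 = 196, 782 * 0.145 = 113 ⇒ total 309
Group 2: 475 * 0.96 = 456
Group 3: 386 * 0.959 = 370
Group 4: 782 * 0.964 = 754
Group 5: 409 * 0.943 = 386
Group 6: 1107 * 0.972 = 1076
Group 7: 1246 * 0.909 + 962 * 0.427 = 1133 + 411 = 1544
Population now: 0–14=309, 15–29=456, 30–44=370, 45–59=754, 60–74=386, 75–89=1076, 90+=1544
Total after period 4: 309 + 456 + 370 + 754 + 386 + 1076 + 1544 = 4895

4895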